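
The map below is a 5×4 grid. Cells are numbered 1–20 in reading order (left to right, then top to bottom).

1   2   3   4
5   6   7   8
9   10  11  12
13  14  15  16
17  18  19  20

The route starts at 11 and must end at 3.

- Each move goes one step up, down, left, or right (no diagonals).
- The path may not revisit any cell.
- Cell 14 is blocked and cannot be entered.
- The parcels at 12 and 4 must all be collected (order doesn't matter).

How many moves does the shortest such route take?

4

Any route passes through 12 and 4 in some order between 11 and 3. Summing Manhattan distances along each leg and taking the cheapest ordering (11 → 12 → 4 → 3) gives a lower bound of 1 + 2 + 1 = 4 moves.
A route of 4 moves achieves this: 11 → 12 → 8 → 4 → 3.
Since 4 matches the lower bound, it is optimal.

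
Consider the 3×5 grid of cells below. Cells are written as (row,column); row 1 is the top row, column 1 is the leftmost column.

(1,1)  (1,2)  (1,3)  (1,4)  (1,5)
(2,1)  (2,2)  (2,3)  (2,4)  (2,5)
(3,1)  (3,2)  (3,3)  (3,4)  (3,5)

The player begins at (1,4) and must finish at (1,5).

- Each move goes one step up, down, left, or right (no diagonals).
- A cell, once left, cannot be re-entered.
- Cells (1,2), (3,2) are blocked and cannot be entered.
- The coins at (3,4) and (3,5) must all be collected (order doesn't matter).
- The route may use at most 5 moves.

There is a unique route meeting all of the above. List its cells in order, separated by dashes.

(1,4) - (2,4) - (3,4) - (3,5) - (2,5) - (1,5)

The budget equals the shortest possible length, so every move has to be on a shortest route through the required cells.
Route from (1,4): 2× down (reaching (3,4)), right to (3,5), 2× up (reaching (1,5)) — 5 moves in all.
Check: all required cells visited; 5 ≤ 5 moves.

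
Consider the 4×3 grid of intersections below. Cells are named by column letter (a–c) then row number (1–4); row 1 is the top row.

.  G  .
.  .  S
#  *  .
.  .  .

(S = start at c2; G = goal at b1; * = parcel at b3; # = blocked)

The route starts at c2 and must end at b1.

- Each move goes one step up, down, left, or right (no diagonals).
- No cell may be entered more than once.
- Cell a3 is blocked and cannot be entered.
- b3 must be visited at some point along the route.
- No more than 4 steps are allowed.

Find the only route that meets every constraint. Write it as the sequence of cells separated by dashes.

c2 - c3 - b3 - b2 - b1

Any route must reach b3 and still end at b1 within 4 moves, so the order of the required stops is forced.
Route from c2: down to c3, left to b3, 2× up (reaching b1) — 4 moves in all.
Check: all required cells visited; 4 ≤ 4 moves.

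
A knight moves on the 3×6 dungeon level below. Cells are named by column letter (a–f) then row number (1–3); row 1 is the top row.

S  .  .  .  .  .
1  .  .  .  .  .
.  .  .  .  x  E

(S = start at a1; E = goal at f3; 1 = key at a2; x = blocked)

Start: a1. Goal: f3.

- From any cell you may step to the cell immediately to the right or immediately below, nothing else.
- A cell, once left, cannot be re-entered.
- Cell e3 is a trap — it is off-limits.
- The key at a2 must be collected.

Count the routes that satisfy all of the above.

1

A right/down-only route from a1 to f3 makes exactly 2 down-moves and 5 right-moves in some order.
With no other constraints that would be C(7,2) = 21 routes.
Split at a2 and multiply the segment counts (each segment already excludes blocked cells): a1→a2: 1; a2→f3: 1; product = 1.
That gives 1 route.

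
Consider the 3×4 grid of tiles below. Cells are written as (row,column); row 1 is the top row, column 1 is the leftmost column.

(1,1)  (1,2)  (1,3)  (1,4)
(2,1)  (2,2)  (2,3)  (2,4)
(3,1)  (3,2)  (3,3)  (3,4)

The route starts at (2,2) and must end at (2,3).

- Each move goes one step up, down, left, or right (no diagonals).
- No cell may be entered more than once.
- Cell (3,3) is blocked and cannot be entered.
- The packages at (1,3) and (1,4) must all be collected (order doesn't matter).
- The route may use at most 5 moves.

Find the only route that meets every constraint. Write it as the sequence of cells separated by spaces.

(2,2) (1,2) (1,3) (1,4) (2,4) (2,3)

Any route must reach (1,3) and (1,4) and still end at (2,3) within 5 moves, so the order of the required stops is forced.
Route from (2,2): up 1 to (1,2), right 2 to (1,4), down 1 to (2,4), left 1 to (2,3) — 5 moves in all.
Check: all required cells visited; 5 ≤ 5 moves.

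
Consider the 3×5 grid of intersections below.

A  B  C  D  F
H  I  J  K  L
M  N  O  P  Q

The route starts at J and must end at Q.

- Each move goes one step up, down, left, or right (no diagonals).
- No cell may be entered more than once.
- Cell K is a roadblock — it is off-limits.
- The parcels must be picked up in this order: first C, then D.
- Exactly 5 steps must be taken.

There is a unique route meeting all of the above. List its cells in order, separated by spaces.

The waypoints must appear in the order C, D, with no cell reused.
Route from J: up 1 to C, right 2 to F, down 2 to Q — 5 moves in all.
Check: order respected (C at step 1, D at step 2); 5 moves as required.

J C D F L Q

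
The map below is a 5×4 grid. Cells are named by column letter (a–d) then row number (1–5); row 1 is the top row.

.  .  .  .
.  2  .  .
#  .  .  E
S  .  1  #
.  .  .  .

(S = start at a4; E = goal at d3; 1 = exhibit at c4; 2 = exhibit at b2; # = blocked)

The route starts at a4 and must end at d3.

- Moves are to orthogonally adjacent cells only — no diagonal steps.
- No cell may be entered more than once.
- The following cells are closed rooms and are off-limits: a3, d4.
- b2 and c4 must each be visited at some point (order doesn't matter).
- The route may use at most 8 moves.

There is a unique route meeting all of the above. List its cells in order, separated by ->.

The 8-move cap with required stops at b2, c4 leaves no slack for detours.
Route from a4: 2× right (reaching c4), up to c3, left to b3, up to b2, 2× right (reaching d2), down to d3 — 8 moves in all.
Check: all required cells visited; 8 ≤ 8 moves.

a4 -> b4 -> c4 -> c3 -> b3 -> b2 -> c2 -> d2 -> d3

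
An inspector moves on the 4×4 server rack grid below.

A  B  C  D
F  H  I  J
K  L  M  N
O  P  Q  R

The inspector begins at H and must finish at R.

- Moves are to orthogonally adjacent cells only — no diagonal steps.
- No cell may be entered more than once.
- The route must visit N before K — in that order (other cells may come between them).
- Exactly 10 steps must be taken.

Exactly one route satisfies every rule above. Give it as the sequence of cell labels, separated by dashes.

H - I - J - N - M - L - K - O - P - Q - R

The waypoints must appear in the order N, K, with no cell reused.
Route from H: right 2 to J, down 1 to N, left 3 to K, down 1 to O, right 3 to R — 10 moves in all.
Check: order respected (N at step 3, K at step 6); 10 moves as required.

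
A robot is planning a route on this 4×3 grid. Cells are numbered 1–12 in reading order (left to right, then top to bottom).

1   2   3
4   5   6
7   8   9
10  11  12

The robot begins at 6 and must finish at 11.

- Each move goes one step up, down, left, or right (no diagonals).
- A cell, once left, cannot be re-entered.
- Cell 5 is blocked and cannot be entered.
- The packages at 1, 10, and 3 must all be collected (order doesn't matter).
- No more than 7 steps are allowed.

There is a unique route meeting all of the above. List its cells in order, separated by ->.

6 -> 3 -> 2 -> 1 -> 4 -> 7 -> 10 -> 11

The budget equals the shortest possible length, so every move has to be on a shortest route through the required cells.
Route from 6: up 1 to 3, left 2 to 1, down 3 to 10, right 1 to 11 — 7 moves in all.
Check: all required cells visited; 7 ≤ 7 moves.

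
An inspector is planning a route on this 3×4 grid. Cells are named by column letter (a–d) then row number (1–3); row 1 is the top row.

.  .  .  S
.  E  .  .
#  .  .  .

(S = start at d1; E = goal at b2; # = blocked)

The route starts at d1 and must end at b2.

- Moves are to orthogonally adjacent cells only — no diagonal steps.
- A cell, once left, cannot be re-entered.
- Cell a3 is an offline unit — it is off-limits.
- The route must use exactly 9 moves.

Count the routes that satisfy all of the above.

Need simple routes of exactly 9 moves from d1 to b2 (Manhattan distance 3, so 3 moves are spent on a detour and 3 undoing it).
Enumerating: d1 d2 d3 c3 c2 c1 b1 a1 a2 b2.
That gives 1 route.

1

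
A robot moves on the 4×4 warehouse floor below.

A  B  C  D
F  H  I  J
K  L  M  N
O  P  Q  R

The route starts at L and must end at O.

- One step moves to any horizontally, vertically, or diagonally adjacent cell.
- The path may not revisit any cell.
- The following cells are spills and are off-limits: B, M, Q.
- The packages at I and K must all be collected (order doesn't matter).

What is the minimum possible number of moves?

Any route passes through I and K in some order between L and O. Summing Chebyshev distances along each leg and taking the cheapest ordering (L → I → K → O) gives a lower bound of 1 + 2 + 1 = 4 moves.
A route of 4 moves achieves this: L → I → H → K → O.
Since 4 matches the lower bound, it is optimal.

4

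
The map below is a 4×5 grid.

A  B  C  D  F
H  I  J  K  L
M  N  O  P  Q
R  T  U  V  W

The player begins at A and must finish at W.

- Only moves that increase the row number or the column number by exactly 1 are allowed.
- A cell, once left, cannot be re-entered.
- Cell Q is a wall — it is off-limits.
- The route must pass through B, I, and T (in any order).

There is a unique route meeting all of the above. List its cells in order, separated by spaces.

Moves only go right or down, so the column and row indices never decrease.
Route from A: right 1 to B, down 3 to T, right 3 to W — 7 moves in all.
Check: all required cells visited.

A B I N T U V W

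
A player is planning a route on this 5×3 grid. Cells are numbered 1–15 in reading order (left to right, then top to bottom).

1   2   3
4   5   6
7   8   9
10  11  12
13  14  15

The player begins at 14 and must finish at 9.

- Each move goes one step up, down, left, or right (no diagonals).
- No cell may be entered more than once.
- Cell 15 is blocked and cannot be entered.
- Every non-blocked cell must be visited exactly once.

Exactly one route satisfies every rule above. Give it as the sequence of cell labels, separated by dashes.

Need to visit all 14 open cells exactly once, starting at 14 and ending at 9.
Cell 3 has only two open neighbours (6 and 2), so the path must pass straight through it: one of those is the cell it's entered from and the other is where it exits.
Route from 14: left to 13, 4× up (reaching 1), 2× right (reaching 3), down to 6, left to 5, 2× down (reaching 11), right to 12, up to 9 — 13 moves in all.
Check: all 14 open cells covered.

14 - 13 - 10 - 7 - 4 - 1 - 2 - 3 - 6 - 5 - 8 - 11 - 12 - 9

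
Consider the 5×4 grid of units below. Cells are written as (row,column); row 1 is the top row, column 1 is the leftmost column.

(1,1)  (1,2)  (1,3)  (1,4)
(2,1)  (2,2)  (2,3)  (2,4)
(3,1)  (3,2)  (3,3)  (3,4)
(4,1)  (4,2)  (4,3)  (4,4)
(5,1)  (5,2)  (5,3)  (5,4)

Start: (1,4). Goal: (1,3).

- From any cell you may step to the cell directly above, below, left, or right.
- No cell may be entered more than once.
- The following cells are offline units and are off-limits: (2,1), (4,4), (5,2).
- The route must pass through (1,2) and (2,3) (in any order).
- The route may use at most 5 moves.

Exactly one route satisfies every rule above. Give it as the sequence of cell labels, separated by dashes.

(1,4) - (2,4) - (2,3) - (2,2) - (1,2) - (1,3)

Any route must reach (1,2) and (2,3) and still end at (1,3) within 5 moves, so the order of the required stops is forced.
Route from (1,4): down 1 to (2,4), left 2 to (2,2), up 1 to (1,2), right 1 to (1,3) — 5 moves in all.
Check: all required cells visited; 5 ≤ 5 moves.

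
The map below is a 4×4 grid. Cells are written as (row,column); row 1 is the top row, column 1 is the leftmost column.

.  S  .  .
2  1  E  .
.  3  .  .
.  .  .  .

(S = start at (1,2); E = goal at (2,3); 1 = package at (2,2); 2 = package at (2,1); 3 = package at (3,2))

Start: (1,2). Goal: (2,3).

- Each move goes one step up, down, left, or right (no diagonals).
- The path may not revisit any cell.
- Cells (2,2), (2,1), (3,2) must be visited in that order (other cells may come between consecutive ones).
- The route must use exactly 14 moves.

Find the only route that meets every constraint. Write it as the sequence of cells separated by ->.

(1,2) -> (2,2) -> (2,1) -> (3,1) -> (4,1) -> (4,2) -> (3,2) -> (3,3) -> (4,3) -> (4,4) -> (3,4) -> (2,4) -> (1,4) -> (1,3) -> (2,3)

The waypoints must appear in the order (2,2), (2,1), (3,2), with no cell reused.
Route from (1,2): down to (2,2), left to (2,1), 2× down (reaching (4,1)), right to (4,2), up to (3,2), right to (3,3), down to (4,3), right to (4,4), 3× up (reaching (1,4)), left to (1,3), down to (2,3) — 14 moves in all.
Check: order respected (1 at step 1, 2 at step 2, 3 at step 6); 14 moves as required.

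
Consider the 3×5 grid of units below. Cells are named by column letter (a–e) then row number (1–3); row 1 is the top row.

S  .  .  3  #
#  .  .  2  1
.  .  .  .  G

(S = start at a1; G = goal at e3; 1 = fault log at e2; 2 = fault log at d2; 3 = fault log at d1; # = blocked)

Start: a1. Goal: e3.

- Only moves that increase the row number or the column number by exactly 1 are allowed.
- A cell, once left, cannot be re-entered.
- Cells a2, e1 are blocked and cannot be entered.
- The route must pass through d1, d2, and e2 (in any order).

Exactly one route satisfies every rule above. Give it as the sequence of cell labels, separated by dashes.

Moves only go right or down, so the column and row indices never decrease.
Route from a1: 3× right (reaching d1), down to d2, right to e2, down to e3 — 6 moves in all.
Check: all required cells visited.

a1 - b1 - c1 - d1 - d2 - e2 - e3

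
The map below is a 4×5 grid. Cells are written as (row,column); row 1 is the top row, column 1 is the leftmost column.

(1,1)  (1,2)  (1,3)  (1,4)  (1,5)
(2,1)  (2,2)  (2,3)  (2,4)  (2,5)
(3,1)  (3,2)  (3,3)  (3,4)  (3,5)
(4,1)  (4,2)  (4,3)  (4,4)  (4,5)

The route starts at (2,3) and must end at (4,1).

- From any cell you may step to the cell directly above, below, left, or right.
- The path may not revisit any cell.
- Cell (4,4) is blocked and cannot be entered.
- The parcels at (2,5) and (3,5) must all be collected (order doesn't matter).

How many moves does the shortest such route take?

8

Any route passes through (2,5) and (3,5) in some order between (2,3) and (4,1). Summing Manhattan distances along each leg and taking the cheapest ordering ((2,3) → (2,5) → (3,5) → (4,1)) gives a lower bound of 2 + 1 + 5 = 8 moves.
A route of 8 moves achieves this: (2,3) → (2,4) → (2,5) → (3,5) → (3,4) → (3,3) → (4,3) → (4,2) → (4,1).
Since 8 matches the lower bound, it is optimal.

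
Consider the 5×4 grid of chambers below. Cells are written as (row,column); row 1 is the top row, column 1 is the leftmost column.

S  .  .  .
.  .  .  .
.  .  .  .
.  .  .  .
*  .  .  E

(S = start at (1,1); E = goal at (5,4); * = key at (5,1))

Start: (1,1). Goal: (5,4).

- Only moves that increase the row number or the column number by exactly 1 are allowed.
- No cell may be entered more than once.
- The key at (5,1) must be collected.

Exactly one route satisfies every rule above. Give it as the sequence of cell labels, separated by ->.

(1,1) -> (2,1) -> (3,1) -> (4,1) -> (5,1) -> (5,2) -> (5,3) -> (5,4)

Moves only go right or down, so the column and row indices never decrease.
Route from (1,1): down 4 to (5,1), right 3 to (5,4) — 7 moves in all.
Check: all required cells visited.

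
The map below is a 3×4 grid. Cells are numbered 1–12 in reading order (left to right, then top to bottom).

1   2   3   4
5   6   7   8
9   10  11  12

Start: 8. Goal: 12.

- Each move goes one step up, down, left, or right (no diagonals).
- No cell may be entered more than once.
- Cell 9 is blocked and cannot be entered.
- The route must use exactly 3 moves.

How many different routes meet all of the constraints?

1

Need simple routes of exactly 3 moves from 8 to 12 (Manhattan distance 1, so 1 moves are spent on a detour and 1 undoing it).
Enumerating: 8 7 11 12.
That gives 1 route.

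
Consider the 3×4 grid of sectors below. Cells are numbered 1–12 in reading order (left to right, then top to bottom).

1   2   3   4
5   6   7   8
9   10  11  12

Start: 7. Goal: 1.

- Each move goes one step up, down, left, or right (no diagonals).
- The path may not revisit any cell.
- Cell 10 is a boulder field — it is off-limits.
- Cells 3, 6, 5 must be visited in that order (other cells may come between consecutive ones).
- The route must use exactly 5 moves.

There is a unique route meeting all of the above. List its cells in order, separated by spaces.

The waypoints must appear in the order 3, 6, 5, with no cell reused.
Route from 7: up to 3, left to 2, down to 6, left to 5, up to 1 — 5 moves in all.
Check: order respected (3 at step 1, 6 at step 3, 5 at step 4); 5 moves as required.

7 3 2 6 5 1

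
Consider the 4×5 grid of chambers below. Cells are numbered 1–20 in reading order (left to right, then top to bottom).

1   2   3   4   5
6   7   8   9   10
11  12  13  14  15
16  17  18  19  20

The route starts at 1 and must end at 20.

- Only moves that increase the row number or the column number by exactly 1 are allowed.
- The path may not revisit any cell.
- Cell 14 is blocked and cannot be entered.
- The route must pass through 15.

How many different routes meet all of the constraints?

5

A right/down-only route from 1 to 20 makes exactly 3 down-moves and 4 right-moves in some order.
With no other constraints that would be C(7,3) = 35 routes.
Split at 15 and multiply the segment counts (each segment already excludes blocked cells): 1→15: 5; 15→20: 1; product = 5.
That gives 5 routes.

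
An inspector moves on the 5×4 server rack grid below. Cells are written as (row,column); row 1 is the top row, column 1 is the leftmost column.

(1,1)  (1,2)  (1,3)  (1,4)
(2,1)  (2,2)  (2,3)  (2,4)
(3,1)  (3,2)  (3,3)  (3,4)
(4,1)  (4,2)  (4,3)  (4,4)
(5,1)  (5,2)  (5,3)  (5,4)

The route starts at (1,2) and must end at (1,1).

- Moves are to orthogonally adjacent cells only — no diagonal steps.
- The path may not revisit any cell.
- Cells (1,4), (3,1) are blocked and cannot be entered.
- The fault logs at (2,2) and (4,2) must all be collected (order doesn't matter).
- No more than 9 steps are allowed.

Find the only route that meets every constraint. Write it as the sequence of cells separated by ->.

The budget equals the shortest possible length, so every move has to be on a shortest route through the required cells.
Route from (1,2): right to (1,3), 3× down (reaching (4,3)), left to (4,2), 2× up (reaching (2,2)), left to (2,1), up to (1,1) — 9 moves in all.
Check: all required cells visited; 9 ≤ 9 moves.

(1,2) -> (1,3) -> (2,3) -> (3,3) -> (4,3) -> (4,2) -> (3,2) -> (2,2) -> (2,1) -> (1,1)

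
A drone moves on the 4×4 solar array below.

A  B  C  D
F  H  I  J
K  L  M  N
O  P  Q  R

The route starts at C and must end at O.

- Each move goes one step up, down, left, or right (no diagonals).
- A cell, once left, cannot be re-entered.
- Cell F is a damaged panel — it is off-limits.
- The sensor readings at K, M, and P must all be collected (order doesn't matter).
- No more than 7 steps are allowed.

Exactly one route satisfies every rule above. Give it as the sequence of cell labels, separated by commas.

C, I, M, Q, P, L, K, O

Any route must reach K, M, and P and still end at O within 7 moves, so the order of the required stops is forced.
Route from C: down 3 to Q, left 1 to P, up 1 to L, left 1 to K, down 1 to O — 7 moves in all.
Check: all required cells visited; 7 ≤ 7 moves.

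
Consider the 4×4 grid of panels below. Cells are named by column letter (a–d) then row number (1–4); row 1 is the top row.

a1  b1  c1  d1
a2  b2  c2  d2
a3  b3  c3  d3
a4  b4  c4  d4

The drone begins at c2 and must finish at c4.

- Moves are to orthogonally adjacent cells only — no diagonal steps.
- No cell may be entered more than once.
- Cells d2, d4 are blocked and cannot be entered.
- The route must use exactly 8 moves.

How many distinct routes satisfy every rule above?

14

Need simple routes of exactly 8 moves from c2 to c4 (Manhattan distance 2, so 3 moves are spent on a detour and 3 undoing it).
Branch systematically from the start, pruning whenever the remaining move budget drops below the Manhattan distance to c4 or differs from it in parity. Grouping the completions by first move — via c1: 9; via c3: 1; via b2: 4 — and summing: 9 + 1 + 4 = 14.
That gives 14 routes.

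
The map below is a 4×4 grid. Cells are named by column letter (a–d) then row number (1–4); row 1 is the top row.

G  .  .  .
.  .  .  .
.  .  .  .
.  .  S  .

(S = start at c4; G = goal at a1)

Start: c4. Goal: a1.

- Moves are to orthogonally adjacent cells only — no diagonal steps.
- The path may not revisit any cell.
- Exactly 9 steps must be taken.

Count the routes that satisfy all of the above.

Need simple routes of exactly 9 moves from c4 to a1 (Manhattan distance 5, so 2 moves are spent on a detour and 2 undoing it).
Branch systematically from the start, pruning whenever the remaining move budget drops below the Manhattan distance to a1 or differs from it in parity. Grouping the completions by first move — via c3: 11; via b4: 13; via d4: 14 — and summing: 11 + 13 + 14 = 38.
That gives 38 routes.

38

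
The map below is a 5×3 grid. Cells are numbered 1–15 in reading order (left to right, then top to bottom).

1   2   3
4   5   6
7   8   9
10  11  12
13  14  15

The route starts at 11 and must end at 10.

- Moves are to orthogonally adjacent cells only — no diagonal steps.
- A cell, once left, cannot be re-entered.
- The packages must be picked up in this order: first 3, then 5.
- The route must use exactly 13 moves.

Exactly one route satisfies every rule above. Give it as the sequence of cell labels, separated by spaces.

11 14 15 12 9 6 3 2 1 4 5 8 7 10

The waypoints must appear in the order 3, 5, with no cell reused.
Route from 11: down 1 to 14, right 1 to 15, up 4 to 3, left 2 to 1, down 1 to 4, right 1 to 5, down 1 to 8, left 1 to 7, down 1 to 10 — 13 moves in all.
Check: order respected (3 at step 6, 5 at step 10); 13 moves as required.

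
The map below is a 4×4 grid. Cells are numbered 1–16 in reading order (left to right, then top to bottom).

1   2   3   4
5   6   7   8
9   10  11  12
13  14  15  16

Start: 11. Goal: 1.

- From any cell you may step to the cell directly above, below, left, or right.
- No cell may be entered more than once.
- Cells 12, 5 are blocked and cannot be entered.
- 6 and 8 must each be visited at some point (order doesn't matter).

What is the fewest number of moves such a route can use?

Any route passes through 6 and 8 in some order between 11 and 1. Summing Manhattan distances along each leg and taking the cheapest ordering (11 → 8 → 6 → 1) gives a lower bound of 2 + 2 + 2 = 6 moves.
The shortest route satisfying every rule uses 8 moves: 11 → 10 → 6 → 7 → 8 → 4 → 3 → 2 → 1.
The bound of 6 isn't tight here; checking systematically, no route of length 6 through 7 satisfies every constraint, so 8 is the minimum.

8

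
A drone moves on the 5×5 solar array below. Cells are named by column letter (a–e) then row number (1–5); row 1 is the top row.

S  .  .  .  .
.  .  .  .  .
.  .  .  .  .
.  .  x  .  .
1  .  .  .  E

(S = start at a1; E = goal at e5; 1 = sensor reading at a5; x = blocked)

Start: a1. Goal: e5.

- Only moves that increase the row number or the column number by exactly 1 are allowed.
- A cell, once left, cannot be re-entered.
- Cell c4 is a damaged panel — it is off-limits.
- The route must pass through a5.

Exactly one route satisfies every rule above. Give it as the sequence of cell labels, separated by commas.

a1, a2, a3, a4, a5, b5, c5, d5, e5

Moves only go right or down, so the column and row indices never decrease.
Route from a1: down 4 to a5, right 4 to e5 — 8 moves in all.
Check: all required cells visited.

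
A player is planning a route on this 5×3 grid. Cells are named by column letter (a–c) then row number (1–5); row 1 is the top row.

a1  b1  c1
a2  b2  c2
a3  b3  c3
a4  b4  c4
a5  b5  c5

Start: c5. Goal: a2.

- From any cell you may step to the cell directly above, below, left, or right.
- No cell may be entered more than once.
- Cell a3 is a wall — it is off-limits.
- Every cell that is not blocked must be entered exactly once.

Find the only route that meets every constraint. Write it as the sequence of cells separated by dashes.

c5 - b5 - a5 - a4 - b4 - c4 - c3 - b3 - b2 - c2 - c1 - b1 - a1 - a2

Need to visit all 14 open cells exactly once, starting at c5 and ending at a2.
Cell a4 has only two open neighbours (a5 and b4), so the path must pass straight through it: one of those is the cell it's entered from and the other is where it exits.
Route from c5: 2× left (reaching a5), up to a4, 2× right (reaching c4), up to c3, left to b3, up to b2, right to c2, up to c1, 2× left (reaching a1), down to a2 — 13 moves in all.
Check: all 14 open cells covered.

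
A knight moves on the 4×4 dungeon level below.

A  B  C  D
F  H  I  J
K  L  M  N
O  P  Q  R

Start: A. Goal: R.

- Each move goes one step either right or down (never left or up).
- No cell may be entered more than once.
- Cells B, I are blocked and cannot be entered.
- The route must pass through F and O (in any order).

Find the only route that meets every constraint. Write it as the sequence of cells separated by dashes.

A - F - K - O - P - Q - R

Moves only go right or down, so the column and row indices never decrease.
Route from A: down 3 to O, right 3 to R — 6 moves in all.
Check: all required cells visited.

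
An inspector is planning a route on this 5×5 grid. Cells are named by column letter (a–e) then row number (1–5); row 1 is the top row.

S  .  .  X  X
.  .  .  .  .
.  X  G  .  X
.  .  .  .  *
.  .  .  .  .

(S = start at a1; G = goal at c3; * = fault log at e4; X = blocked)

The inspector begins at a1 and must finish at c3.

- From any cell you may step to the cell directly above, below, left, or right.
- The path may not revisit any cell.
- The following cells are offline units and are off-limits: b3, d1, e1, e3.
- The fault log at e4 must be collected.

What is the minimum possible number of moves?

Any route passes through e4 somewhere between a1 and c3. Summing Manhattan distances along the two legs (a1 → e4 → c3) gives a lower bound of 7 + 3 = 10 moves.
The shortest route satisfying every rule uses 12 moves: a1 → a2 → a3 → a4 → a5 → b5 → c5 → d5 → e5 → e4 → d4 → d3 → c3.
The no-revisit rule (legs can't share cells) pushes the minimum above the 10-move bound; an exhaustive check rules out every length from 10 to 11, leaving 12 as the minimum.

12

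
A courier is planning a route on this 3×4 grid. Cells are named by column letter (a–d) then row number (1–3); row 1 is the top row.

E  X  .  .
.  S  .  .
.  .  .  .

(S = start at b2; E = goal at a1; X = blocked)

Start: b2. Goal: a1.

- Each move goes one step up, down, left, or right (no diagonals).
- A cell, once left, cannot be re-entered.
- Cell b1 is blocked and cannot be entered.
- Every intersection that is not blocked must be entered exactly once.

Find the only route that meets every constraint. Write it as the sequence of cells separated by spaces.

Need to visit all 11 open cells exactly once, starting at b2 and ending at a1.
Cell c1 has only two open neighbours (c2 and d1), so the path must pass straight through it: one of those is the cell it's entered from and the other is where it exits.
Route from b2: right 1 to c2, up 1 to c1, right 1 to d1, down 2 to d3, left 3 to a3, up 2 to a1 — 10 moves in all.
Check: all 11 open cells covered.

b2 c2 c1 d1 d2 d3 c3 b3 a3 a2 a1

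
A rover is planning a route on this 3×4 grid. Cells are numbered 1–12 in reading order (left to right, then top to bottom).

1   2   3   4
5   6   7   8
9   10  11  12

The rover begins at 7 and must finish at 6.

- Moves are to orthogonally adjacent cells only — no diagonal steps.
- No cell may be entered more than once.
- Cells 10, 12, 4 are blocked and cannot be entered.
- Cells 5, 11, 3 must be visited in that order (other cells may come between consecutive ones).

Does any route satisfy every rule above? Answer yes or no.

no

11 must be visited but has only one open neighbour (7), and it is neither the start nor the goal — the route would have to enter and leave through 7, re-entering it.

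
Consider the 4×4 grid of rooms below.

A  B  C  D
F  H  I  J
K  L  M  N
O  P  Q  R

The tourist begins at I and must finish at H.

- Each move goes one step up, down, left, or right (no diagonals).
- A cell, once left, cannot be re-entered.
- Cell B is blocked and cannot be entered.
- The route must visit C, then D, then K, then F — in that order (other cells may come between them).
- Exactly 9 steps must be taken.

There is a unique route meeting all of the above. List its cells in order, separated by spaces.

I C D J N M L K F H

The waypoints must appear in the order C, D, K, F, with no cell reused.
Route from I: up to C, right to D, 2× down (reaching N), 3× left (reaching K), up to F, right to H — 9 moves in all.
Check: order respected (C at step 1, D at step 2, K at step 7, F at step 8); 9 moves as required.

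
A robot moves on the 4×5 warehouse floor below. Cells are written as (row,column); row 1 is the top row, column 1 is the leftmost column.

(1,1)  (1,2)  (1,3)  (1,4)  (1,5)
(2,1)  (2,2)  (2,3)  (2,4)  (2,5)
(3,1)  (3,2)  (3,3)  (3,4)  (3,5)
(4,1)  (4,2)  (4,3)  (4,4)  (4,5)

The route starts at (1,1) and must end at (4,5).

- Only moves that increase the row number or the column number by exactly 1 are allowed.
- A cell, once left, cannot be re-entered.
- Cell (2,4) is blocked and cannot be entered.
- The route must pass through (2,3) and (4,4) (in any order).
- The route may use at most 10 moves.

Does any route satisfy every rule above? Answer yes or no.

One route that works: (1,1) → (2,1) → (2,2) → (2,3) → (3,3) → (4,3) → (4,4) → (4,5).

yes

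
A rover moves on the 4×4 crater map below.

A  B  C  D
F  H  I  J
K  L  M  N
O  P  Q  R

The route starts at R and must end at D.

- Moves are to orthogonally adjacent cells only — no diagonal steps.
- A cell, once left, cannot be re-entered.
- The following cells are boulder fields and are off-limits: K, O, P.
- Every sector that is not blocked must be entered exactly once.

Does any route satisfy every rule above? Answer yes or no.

no

Colour the cells like a checkerboard: each orthogonal step flips colour, so a Hamiltonian route alternates colours. Here there are 6 cells of one colour and 7 of the other, with start on the opposite colour to the goal — the counts and endpoints can't be arranged into an alternating sequence of length 13, so no Hamiltonian route exists.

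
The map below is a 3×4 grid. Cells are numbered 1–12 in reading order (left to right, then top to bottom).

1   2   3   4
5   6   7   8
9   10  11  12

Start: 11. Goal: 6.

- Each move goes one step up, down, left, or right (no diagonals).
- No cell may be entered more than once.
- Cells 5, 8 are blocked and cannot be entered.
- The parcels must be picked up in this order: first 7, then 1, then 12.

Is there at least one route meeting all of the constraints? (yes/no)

1 must be visited but has only one open neighbour (2), and it is neither the start nor the goal — the route would have to enter and leave through 2, re-entering it.

no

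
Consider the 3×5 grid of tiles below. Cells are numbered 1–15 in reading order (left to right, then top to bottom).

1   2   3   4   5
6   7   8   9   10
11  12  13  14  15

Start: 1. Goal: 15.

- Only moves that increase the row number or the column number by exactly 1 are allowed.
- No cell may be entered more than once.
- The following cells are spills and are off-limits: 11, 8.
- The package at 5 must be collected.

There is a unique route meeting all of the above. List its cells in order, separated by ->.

Moves only go right or down, so the column and row indices never decrease.
Route from 1: 4× right (reaching 5), 2× down (reaching 15) — 6 moves in all.
Check: all required cells visited.

1 -> 2 -> 3 -> 4 -> 5 -> 10 -> 15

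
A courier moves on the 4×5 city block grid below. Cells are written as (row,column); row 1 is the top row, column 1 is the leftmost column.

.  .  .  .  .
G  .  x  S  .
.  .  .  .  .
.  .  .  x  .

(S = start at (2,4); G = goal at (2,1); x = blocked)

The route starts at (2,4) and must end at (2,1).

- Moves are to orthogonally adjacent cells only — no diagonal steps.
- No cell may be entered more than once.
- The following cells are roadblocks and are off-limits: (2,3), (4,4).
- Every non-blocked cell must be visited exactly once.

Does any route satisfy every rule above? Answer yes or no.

no

Cell (4,5) has only one open neighbour but is neither the start nor the goal, so a Hamiltonian route would have to both enter and leave it through the same neighbour — impossible without revisiting.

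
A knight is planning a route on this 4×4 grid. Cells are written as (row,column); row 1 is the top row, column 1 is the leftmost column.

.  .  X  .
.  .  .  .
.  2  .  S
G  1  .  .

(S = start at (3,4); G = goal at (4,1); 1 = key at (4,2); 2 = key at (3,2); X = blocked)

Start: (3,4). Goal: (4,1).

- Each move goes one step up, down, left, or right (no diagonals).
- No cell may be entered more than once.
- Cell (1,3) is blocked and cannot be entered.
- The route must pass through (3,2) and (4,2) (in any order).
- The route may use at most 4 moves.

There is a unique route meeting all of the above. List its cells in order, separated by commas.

(3,4), (3,3), (3,2), (4,2), (4,1)

The budget equals the shortest possible length, so every move has to be on a shortest route through the required cells.
Route from (3,4): 2× left (reaching (3,2)), down to (4,2), left to (4,1) — 4 moves in all.
Check: all required cells visited; 4 ≤ 4 moves.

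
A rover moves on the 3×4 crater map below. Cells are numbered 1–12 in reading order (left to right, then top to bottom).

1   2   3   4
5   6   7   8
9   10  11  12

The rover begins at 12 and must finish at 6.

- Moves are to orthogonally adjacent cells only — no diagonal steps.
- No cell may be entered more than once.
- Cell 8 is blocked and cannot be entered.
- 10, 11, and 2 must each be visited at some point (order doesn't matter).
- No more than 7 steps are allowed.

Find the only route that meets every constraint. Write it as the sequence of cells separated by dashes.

The 7-move cap with required stops at 10, 11, 2 leaves no slack for detours.
Route from 12: left 3 to 9, up 2 to 1, right 1 to 2, down 1 to 6 — 7 moves in all.
Check: all required cells visited; 7 ≤ 7 moves.

12 - 11 - 10 - 9 - 5 - 1 - 2 - 6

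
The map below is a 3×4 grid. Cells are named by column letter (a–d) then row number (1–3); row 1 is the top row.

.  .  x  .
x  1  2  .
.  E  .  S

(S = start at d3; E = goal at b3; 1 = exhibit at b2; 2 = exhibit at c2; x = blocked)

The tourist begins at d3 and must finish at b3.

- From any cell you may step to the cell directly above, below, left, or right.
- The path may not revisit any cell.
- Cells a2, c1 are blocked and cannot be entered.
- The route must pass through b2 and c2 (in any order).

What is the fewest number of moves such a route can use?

4

Any route passes through b2 and c2 in some order between d3 and b3. Summing Manhattan distances along each leg and taking the cheapest ordering (d3 → c2 → b2 → b3) gives a lower bound of 2 + 1 + 1 = 4 moves.
A route of 4 moves achieves this: d3 → d2 → c2 → b2 → b3.
Since 4 matches the lower bound, it is optimal.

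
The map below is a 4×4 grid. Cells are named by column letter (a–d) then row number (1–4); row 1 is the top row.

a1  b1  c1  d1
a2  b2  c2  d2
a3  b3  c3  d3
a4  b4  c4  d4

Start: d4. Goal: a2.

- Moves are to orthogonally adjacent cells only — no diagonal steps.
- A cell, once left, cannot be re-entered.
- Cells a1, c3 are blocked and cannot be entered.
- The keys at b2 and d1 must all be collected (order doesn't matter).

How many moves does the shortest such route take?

Any route passes through b2 and d1 in some order between d4 and a2. Summing Manhattan distances along each leg and taking the cheapest ordering (d4 → d1 → b2 → a2) gives a lower bound of 3 + 3 + 1 = 7 moves.
A route of 7 moves achieves this: d4 → d3 → d2 → d1 → c1 → c2 → b2 → a2.
Since 7 matches the lower bound, it is optimal.

7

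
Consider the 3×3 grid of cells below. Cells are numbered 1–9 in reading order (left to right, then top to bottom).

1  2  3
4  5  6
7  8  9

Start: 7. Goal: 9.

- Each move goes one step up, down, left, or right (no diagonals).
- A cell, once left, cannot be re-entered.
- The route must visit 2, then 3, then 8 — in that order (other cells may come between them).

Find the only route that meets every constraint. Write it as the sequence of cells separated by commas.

The waypoints must appear in the order 2, 3, 8, with no cell reused.
Route from 7: 2× up (reaching 1), 2× right (reaching 3), down to 6, left to 5, down to 8, right to 9 — 8 moves in all.
Check: order respected (2 at step 3, 3 at step 4, 8 at step 7).

7, 4, 1, 2, 3, 6, 5, 8, 9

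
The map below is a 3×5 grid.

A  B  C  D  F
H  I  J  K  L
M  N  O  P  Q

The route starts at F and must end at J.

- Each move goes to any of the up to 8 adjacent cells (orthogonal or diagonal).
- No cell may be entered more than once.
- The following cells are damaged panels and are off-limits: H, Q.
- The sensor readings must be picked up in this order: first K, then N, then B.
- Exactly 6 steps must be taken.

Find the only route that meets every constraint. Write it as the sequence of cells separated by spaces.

The waypoints must appear in the order K, N, B, with no cell reused.
Route from F: down-left 2 to O, left 1 to N, up 2 to B, down-right 1 to J — 6 moves in all.
Check: order respected (K at step 1, N at step 3, B at step 5); 6 moves as required.

F K O N I B J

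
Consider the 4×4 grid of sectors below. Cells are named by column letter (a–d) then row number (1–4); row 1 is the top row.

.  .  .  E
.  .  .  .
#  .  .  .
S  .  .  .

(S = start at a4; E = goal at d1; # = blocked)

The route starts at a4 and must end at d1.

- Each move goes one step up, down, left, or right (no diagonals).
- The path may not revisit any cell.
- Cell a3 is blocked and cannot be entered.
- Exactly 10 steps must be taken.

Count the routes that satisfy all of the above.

15

Need simple routes of exactly 10 moves from a4 to d1 (Manhattan distance 6, so 2 moves are spent on a detour and 2 undoing it).
Branch systematically from the start, pruning whenever the remaining move budget drops below the Manhattan distance to d1 or differs from it in parity. Every completion starts via b4: 15.
That gives 15 routes.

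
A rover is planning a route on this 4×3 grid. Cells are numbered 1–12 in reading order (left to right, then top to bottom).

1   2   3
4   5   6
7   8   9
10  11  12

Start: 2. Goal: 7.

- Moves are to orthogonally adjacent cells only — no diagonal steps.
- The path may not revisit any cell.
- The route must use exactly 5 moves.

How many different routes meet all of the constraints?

Need simple routes of exactly 5 moves from 2 to 7 (Manhattan distance 3, so 1 moves are spent on a detour and 1 undoing it).
Enumerating: 2 5 8 11 10 7 | 2 5 6 9 8 7 | 2 1 4 5 8 7 | 2 3 6 9 8 7 | 2 3 6 5 8 7 | 2 3 6 5 4 7.
That gives 6 routes.

6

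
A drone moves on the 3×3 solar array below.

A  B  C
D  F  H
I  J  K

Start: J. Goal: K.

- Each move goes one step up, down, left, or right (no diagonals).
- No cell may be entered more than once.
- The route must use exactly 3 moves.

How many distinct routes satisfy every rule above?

1

Need simple routes of exactly 3 moves from J to K (Manhattan distance 1, so 1 moves are spent on a detour and 1 undoing it).
Enumerating: J F H K.
That gives 1 route.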